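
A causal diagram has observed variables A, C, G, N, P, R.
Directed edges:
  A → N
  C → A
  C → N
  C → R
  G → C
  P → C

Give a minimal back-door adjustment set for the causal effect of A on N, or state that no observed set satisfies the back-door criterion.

A→N: minimal back-door set {C}.

desc(A)\{A}={N}; candidates ⊆ {C,G,P,R}.
size 0: {}; under {} A still reaches {C,G,N,P,R} ∋ N.
{C}: A⊥N given {C} in G with A→· removed — back-door holds.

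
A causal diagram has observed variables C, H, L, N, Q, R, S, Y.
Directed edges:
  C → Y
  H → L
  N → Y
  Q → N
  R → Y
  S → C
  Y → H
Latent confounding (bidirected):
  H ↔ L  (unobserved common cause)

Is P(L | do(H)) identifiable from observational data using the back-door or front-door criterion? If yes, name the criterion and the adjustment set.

desc(H)\{H}={L}; candidates ⊆ {C,N,Q,R,S,Y}.
H↔L: latent back-door arc(s) into H.
size 0: {}; under {} H still reaches {C,L,N,Q,R,S,Y} ∋ L.
size 1: {C}, {N}, {Q} …(+3); under {C} H still reaches {L,N,Q,R,Y} ∋ L.
size 2: {C,N}, {C,Q}, {C,R} …(+12); under {C,N} H still reaches {L,R,Y} ∋ L.
H↔L cannot be blocked by any observed set — no back-door set.
No mediator lies on a directed H→…→L path.
Neither criterion identifies P(L|do(H)) in this graph.

P(L|do(H)): not identifiable (no BD/FD set).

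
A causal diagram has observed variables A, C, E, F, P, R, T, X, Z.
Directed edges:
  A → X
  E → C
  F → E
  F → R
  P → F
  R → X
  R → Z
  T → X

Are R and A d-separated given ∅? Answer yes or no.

Bayes-Ball from R | ∅ reaches {C,E,F,P,X,Z}.
A ∉ reach(R|∅) ⇒ R ⊥ A | ∅.

Yes — R ⊥ A | ∅.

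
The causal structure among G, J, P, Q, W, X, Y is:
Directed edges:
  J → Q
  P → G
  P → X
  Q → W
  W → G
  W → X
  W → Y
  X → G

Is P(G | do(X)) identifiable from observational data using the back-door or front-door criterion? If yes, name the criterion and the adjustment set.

P(G|do(X)): backdoor, adjust for {P, W}.

desc(X)\{X}={G}; candidates ⊆ {J,P,Q,W,Y}.
size 0: {}; under {} X still reaches {G,J,P,Q,W,Y} ∋ G.
size 1: {J}, {P}, {Q} …(+2); under {J} X still reaches {G,P,Q,W,Y} ∋ G.
{P,W}: X⊥G given {P,W} in G with X→· removed — back-door holds.
P(G|do(X)) = Σ_{P,W} P(G|X,P,W)·P(P,W).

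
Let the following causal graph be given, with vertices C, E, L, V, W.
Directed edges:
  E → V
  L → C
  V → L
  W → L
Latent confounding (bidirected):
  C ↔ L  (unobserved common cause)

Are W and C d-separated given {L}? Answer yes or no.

No — W and C are d-connected given {L}.

Bayes-Ball from W | {L} reaches {C,E,V}.
C ∈ reach(W|{L}) ⇒ W ⊥̸ C | {L}.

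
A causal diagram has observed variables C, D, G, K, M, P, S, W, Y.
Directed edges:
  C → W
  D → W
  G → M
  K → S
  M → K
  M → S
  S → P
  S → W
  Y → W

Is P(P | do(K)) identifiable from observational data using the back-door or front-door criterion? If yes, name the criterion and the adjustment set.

desc(K)\{K}={P,S,W}; candidates ⊆ {C,D,G,M,Y}.
size 0: {}; under {} K still reaches {G,M,P,S,W} ∋ P.
{M}: K⊥P given {M} in G with K→· removed — back-door holds.
P(P|do(K)) = Σ_{M} P(P|K,M)·P(M).

P(P|do(K)): backdoor, adjust for {M}.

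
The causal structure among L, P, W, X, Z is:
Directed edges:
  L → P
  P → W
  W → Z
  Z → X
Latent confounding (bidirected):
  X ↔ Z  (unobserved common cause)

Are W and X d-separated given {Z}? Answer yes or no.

Bayes-Ball from W | {Z} reaches {L,P,X}.
X ∈ reach(W|{Z}) ⇒ W ⊥̸ X | {Z}.

No — W and X are d-connected given {Z}.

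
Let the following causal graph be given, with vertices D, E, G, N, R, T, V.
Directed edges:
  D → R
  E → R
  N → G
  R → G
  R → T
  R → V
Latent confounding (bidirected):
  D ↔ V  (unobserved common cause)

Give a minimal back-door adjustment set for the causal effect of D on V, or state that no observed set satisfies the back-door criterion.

desc(D)\{D}={G,R,T,V}; candidates ⊆ {E,N}.
D↔V: latent back-door arc(s) into D.
size 0: {}; under {} D still reaches {V} ∋ V.
size 1: {E}, {N}; under {E} D still reaches {V} ∋ V.
size 2: {E,N}; under {E,N} D still reaches {V} ∋ V.
D↔V cannot be blocked by any observed set — no back-door set.

D→V: no observed back-door set.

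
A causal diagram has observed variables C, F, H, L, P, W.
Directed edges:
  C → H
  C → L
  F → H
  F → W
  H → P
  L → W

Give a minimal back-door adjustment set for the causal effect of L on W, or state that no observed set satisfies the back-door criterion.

L→W: minimal back-door set ∅.

desc(L)\{L}={W}; candidates ⊆ {C,F,H,P}.
∅: L⊥W given ∅ in G with L→· removed — back-door holds.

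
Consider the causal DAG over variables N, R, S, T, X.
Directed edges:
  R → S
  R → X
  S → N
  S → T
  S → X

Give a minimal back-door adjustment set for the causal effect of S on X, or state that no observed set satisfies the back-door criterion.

desc(S)\{S}={N,T,X}; candidates ⊆ {R}.
size 0: {}; under {} S still reaches {R,X} ∋ X.
{R}: S⊥X given {R} in G with S→· removed — back-door holds.

S→X: minimal back-door set {R}.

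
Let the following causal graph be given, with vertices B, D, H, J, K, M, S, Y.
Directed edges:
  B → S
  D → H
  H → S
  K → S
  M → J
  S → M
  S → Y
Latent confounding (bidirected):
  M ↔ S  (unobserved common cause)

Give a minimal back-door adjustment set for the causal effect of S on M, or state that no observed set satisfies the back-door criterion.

S→M: no observed back-door set.

desc(S)\{S}={J,M,Y}; candidates ⊆ {B,D,H,K}.
S↔M: latent back-door arc(s) into S.
size 0: {}; under {} S still reaches {B,D,H,J,K,M} ∋ M.
size 1: {B}, {D}, {H} …(+1); under {B} S still reaches {D,H,J,K,M} ∋ M.
size 2: {B,D}, {B,H}, {B,K} …(+3); under {B,D} S still reaches {H,J,K,M} ∋ M.
S↔M cannot be blocked by any observed set — no back-door set.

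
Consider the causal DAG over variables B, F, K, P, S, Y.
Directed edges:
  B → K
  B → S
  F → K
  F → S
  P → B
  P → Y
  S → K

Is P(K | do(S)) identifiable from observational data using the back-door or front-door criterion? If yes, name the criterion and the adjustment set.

P(K|do(S)): backdoor, adjust for {B, F}.

desc(S)\{S}={K}; candidates ⊆ {B,F,P,Y}.
size 0: {}; under {} S still reaches {B,F,K,P,Y} ∋ K.
size 1: {B}, {F}, {P} …(+1); under {B} S still reaches {F,K} ∋ K.
{B,F}: S⊥K given {B,F} in G with S→· removed — back-door holds.
P(K|do(S)) = Σ_{B,F} P(K|S,B,F)·P(B,F).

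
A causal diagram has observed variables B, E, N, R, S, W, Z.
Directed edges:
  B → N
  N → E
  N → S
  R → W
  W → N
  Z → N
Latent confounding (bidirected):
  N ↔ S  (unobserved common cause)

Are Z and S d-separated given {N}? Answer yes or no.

No — Z and S are d-connected given {N}.

Bayes-Ball from Z | {N} reaches {B,R,S,W}.
S ∈ reach(Z|{N}) ⇒ Z ⊥̸ S | {N}.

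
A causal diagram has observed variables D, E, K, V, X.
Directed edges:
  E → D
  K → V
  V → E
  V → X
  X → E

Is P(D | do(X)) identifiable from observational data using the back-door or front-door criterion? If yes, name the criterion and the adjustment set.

desc(X)\{X}={D,E}; candidates ⊆ {K,V}.
size 0: {}; under {} X still reaches {D,E,K,V} ∋ D.
{V}: X⊥D given {V} in G with X→· removed — back-door holds.
P(D|do(X)) = Σ_{V} P(D|X,V)·P(V).

P(D|do(X)): backdoor, adjust for {V}.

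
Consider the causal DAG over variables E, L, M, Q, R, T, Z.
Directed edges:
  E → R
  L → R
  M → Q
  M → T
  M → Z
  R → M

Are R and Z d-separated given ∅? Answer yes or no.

No — R and Z are d-connected given ∅.

Bayes-Ball from R | ∅ reaches {E,L,M,Q,T,Z}.
Z ∈ reach(R|∅) ⇒ R ⊥̸ Z | ∅.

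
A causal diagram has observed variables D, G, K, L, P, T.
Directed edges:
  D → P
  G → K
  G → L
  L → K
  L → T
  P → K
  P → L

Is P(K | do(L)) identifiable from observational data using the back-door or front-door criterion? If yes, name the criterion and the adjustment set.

desc(L)\{L}={K,T}; candidates ⊆ {D,G,P}.
size 0: {}; under {} L still reaches {D,G,K,P} ∋ K.
size 1: {D}, {G}, {P}; under {D} L still reaches {G,K,P} ∋ K.
{G,P}: L⊥K given {G,P} in G with L→· removed — back-door holds.
P(K|do(L)) = Σ_{G,P} P(K|L,G,P)·P(G,P).

P(K|do(L)): backdoor, adjust for {G, P}.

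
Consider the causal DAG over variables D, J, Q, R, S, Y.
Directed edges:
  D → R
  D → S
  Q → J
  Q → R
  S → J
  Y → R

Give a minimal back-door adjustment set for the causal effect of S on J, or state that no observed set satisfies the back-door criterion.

S→J: minimal back-door set ∅.

desc(S)\{S}={J}; candidates ⊆ {D,Q,R,Y}.
∅: S⊥J given ∅ in G with S→· removed — back-door holds.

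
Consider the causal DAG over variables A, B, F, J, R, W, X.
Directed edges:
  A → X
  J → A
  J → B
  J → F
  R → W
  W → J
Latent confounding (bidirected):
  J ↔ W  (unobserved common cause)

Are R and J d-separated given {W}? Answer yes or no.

No — R and J are d-connected given {W}.

Bayes-Ball from R | {W} reaches {A,B,F,J,X}.
J ∈ reach(R|{W}) ⇒ R ⊥̸ J | {W}.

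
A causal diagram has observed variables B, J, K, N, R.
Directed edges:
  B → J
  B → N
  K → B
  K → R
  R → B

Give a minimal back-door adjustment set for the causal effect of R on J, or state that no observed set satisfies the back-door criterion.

R→J: minimal back-door set {K}.

desc(R)\{R}={B,J,N}; candidates ⊆ {K}.
size 0: {}; under {} R still reaches {B,J,K,N} ∋ J.
{K}: R⊥J given {K} in G with R→· removed — back-door holds.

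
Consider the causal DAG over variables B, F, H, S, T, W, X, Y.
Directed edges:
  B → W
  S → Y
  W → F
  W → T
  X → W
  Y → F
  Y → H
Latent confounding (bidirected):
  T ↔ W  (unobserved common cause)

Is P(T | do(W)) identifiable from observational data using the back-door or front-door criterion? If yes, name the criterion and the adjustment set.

desc(W)\{W}={F,T}; candidates ⊆ {B,H,S,X,Y}.
W↔T: latent back-door arc(s) into W.
size 0: {}; under {} W still reaches {B,T,X} ∋ T.
size 1: {B}, {H}, {S} …(+2); under {B} W still reaches {T,X} ∋ T.
size 2: {B,H}, {B,S}, {B,X} …(+7); under {B,H} W still reaches {T,X} ∋ T.
W↔T cannot be blocked by any observed set — no back-door set.
No mediator lies on a directed W→…→T path.
Neither criterion identifies P(T|do(W)) in this graph.

P(T|do(W)): not identifiable (no BD/FD set).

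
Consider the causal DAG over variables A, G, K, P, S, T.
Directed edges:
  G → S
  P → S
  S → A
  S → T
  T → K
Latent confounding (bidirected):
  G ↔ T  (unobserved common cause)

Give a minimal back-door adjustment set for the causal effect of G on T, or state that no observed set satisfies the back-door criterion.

desc(G)\{G}={A,K,S,T}; candidates ⊆ {P}.
G↔T: latent back-door arc(s) into G.
size 0: {}; under {} G still reaches {K,T} ∋ T.
size 1: {P}; under {P} G still reaches {K,T} ∋ T.
G↔T cannot be blocked by any observed set — no back-door set.

G→T: no observed back-door set.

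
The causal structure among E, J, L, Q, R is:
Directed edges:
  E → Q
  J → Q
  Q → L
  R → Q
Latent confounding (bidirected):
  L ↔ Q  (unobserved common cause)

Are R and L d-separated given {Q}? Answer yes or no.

No — R and L are d-connected given {Q}.

Bayes-Ball from R | {Q} reaches {E,J,L}.
L ∈ reach(R|{Q}) ⇒ R ⊥̸ L | {Q}.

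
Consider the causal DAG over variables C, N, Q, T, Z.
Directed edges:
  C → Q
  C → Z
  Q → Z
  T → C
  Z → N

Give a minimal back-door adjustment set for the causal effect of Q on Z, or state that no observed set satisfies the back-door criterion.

Q→Z: minimal back-door set {C}.

desc(Q)\{Q}={N,Z}; candidates ⊆ {C,T}.
size 0: {}; under {} Q still reaches {C,N,T,Z} ∋ Z.
{C}: Q⊥Z given {C} in G with Q→· removed — back-door holds.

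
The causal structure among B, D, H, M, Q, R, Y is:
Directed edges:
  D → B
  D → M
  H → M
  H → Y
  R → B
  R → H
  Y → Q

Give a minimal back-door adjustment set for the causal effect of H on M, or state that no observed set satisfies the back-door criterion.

desc(H)\{H}={M,Q,Y}; candidates ⊆ {B,D,R}.
∅: H⊥M given ∅ in G with H→· removed — back-door holds.

H→M: minimal back-door set ∅.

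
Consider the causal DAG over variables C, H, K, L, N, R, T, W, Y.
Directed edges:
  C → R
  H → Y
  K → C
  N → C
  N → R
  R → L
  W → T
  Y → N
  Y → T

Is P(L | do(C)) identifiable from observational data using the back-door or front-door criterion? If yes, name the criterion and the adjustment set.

desc(C)\{C}={L,R}; candidates ⊆ {H,K,N,T,W,Y}.
size 0: {}; under {} C still reaches {H,K,L,N,R,T,Y} ∋ L.
{N}: C⊥L given {N} in G with C→· removed — back-door holds.
P(L|do(C)) = Σ_{N} P(L|C,N)·P(N).

P(L|do(C)): backdoor, adjust for {N}.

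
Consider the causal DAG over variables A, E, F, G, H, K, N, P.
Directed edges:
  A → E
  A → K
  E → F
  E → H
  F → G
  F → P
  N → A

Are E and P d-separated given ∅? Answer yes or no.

Bayes-Ball from E | ∅ reaches {A,F,G,H,K,N,P}.
P ∈ reach(E|∅) ⇒ E ⊥̸ P | ∅.

No — E and P are d-connected given ∅.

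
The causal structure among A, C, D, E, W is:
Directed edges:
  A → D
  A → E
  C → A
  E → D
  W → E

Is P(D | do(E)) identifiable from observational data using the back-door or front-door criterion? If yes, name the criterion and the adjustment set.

desc(E)\{E}={D}; candidates ⊆ {A,C,W}.
size 0: {}; under {} E still reaches {A,C,D,W} ∋ D.
{A}: E⊥D given {A} in G with E→· removed — back-door holds.
P(D|do(E)) = Σ_{A} P(D|E,A)·P(A).

P(D|do(E)): backdoor, adjust for {A}.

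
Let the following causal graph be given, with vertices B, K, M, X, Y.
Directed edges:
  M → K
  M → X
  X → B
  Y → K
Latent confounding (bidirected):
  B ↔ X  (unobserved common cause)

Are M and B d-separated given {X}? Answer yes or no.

Bayes-Ball from M | {X} reaches {B,K}.
B ∈ reach(M|{X}) ⇒ M ⊥̸ B | {X}.

No — M and B are d-connected given {X}.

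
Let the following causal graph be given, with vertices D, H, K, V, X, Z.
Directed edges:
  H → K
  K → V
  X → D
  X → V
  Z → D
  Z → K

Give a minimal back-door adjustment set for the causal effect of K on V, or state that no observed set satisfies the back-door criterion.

K→V: minimal back-door set ∅.

desc(K)\{K}={V}; candidates ⊆ {D,H,X,Z}.
∅: K⊥V given ∅ in G with K→· removed — back-door holds.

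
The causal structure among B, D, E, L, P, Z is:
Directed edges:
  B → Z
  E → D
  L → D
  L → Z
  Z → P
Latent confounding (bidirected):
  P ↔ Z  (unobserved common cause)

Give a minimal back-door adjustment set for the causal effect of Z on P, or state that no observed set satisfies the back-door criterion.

desc(Z)\{Z}={P}; candidates ⊆ {B,D,E,L}.
Z↔P: latent back-door arc(s) into Z.
size 0: {}; under {} Z still reaches {B,D,L,P} ∋ P.
size 1: {B}, {D}, {E} …(+1); under {B} Z still reaches {D,L,P} ∋ P.
size 2: {B,D}, {B,E}, {B,L} …(+3); under {B,D} Z still reaches {E,L,P} ∋ P.
Z↔P cannot be blocked by any observed set — no back-door set.

Z→P: no observed back-door set.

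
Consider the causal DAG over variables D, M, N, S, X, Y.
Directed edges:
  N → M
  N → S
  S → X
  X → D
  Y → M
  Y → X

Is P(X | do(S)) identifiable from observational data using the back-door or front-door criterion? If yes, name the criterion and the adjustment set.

desc(S)\{S}={D,X}; candidates ⊆ {M,N,Y}.
∅: S⊥X given ∅ in G with S→· removed — back-door holds.
P(X|do(S)) = P(X|S) — no adjustment needed.

P(X|do(S)): backdoor, adjust for ∅.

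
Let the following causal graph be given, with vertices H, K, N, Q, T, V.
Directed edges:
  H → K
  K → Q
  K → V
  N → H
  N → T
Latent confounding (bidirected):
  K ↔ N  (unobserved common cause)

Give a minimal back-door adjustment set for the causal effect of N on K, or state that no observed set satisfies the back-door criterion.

desc(N)\{N}={H,K,Q,T,V}; candidates ⊆ {—}.
N↔K: latent back-door arc(s) into N.
size 0: {}; under {} N still reaches {K,Q,V} ∋ K.
N↔K cannot be blocked by any observed set — no back-door set.

N→K: no observed back-door set.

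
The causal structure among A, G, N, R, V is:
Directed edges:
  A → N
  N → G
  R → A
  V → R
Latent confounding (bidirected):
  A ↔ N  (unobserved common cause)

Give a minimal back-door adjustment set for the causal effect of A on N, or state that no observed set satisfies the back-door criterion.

A→N: no observed back-door set.

desc(A)\{A}={G,N}; candidates ⊆ {R,V}.
A↔N: latent back-door arc(s) into A.
size 0: {}; under {} A still reaches {G,N,R,V} ∋ N.
size 1: {R}, {V}; under {R} A still reaches {G,N} ∋ N.
size 2: {R,V}; under {R,V} A still reaches {G,N} ∋ N.
A↔N cannot be blocked by any observed set — no back-door set.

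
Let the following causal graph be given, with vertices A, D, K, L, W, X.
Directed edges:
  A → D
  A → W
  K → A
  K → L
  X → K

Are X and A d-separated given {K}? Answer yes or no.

Bayes-Ball from X | {K} reaches ∅.
A ∉ reach(X|{K}) ⇒ X ⊥ A | {K}.

Yes — X ⊥ A | {K}.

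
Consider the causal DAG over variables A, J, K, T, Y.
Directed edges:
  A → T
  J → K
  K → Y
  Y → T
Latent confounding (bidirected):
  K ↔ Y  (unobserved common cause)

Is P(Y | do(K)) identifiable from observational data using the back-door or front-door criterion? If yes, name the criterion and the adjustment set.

P(Y|do(K)): not identifiable (no BD/FD set).

desc(K)\{K}={T,Y}; candidates ⊆ {A,J}.
K↔Y: latent back-door arc(s) into K.
size 0: {}; under {} K still reaches {J,T,Y} ∋ Y.
size 1: {A}, {J}; under {A} K still reaches {J,T,Y} ∋ Y.
size 2: {A,J}; under {A,J} K still reaches {T,Y} ∋ Y.
K↔Y cannot be blocked by any observed set — no back-door set.
No mediator lies on a directed K→…→Y path.
Neither criterion identifies P(Y|do(K)) in this graph.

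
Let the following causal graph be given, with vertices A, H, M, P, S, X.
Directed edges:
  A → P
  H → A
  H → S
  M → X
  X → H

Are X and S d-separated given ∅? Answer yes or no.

No — X and S are d-connected given ∅.

Bayes-Ball from X | ∅ reaches {A,H,M,P,S}.
S ∈ reach(X|∅) ⇒ X ⊥̸ S | ∅.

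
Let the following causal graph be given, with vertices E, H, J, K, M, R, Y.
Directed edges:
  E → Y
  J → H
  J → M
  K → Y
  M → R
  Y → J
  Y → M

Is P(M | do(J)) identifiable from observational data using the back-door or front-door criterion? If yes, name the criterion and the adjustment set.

P(M|do(J)): backdoor, adjust for {Y}.

desc(J)\{J}={H,M,R}; candidates ⊆ {E,K,Y}.
size 0: {}; under {} J still reaches {E,K,M,R,Y} ∋ M.
{Y}: J⊥M given {Y} in G with J→· removed — back-door holds.
P(M|do(J)) = Σ_{Y} P(M|J,Y)·P(Y).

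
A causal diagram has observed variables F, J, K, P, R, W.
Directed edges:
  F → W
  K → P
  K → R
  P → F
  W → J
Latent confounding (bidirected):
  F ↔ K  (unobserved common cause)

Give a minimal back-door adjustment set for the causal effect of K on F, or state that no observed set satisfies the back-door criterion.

desc(K)\{K}={F,J,P,R,W}; candidates ⊆ {—}.
K↔F: latent back-door arc(s) into K.
size 0: {}; under {} K still reaches {F,J,W} ∋ F.
K↔F cannot be blocked by any observed set — no back-door set.

K→F: no observed back-door set.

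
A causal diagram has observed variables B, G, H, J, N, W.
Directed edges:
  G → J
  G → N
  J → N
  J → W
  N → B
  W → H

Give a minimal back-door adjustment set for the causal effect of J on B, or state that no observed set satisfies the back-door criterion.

desc(J)\{J}={B,H,N,W}; candidates ⊆ {G}.
size 0: {}; under {} J still reaches {B,G,N} ∋ B.
{G}: J⊥B given {G} in G with J→· removed — back-door holds.

J→B: minimal back-door set {G}.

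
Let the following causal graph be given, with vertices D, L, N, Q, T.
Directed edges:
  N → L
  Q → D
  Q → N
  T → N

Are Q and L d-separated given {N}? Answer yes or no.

Yes — Q ⊥ L | {N}.

Bayes-Ball from Q | {N} reaches {D,T}.
L ∉ reach(Q|{N}) ⇒ Q ⊥ L | {N}.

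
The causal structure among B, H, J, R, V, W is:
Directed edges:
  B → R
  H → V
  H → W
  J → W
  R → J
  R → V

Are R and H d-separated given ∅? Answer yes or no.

Yes — R ⊥ H | ∅.

Bayes-Ball from R | ∅ reaches {B,J,V,W}.
H ∉ reach(R|∅) ⇒ R ⊥ H | ∅.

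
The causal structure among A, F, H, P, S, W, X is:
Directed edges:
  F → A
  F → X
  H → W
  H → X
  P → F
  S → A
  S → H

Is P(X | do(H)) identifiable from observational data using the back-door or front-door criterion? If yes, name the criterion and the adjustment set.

desc(H)\{H}={W,X}; candidates ⊆ {A,F,P,S}.
∅: H⊥X given ∅ in G with H→· removed — back-door holds.
P(X|do(H)) = P(X|H) — no adjustment needed.

P(X|do(H)): backdoor, adjust for ∅.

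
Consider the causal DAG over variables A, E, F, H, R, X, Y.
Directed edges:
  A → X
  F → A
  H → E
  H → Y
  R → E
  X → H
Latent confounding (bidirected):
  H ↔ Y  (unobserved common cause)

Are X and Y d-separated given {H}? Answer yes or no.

No — X and Y are d-connected given {H}.

Bayes-Ball from X | {H} reaches {A,F,Y}.
Y ∈ reach(X|{H}) ⇒ X ⊥̸ Y | {H}.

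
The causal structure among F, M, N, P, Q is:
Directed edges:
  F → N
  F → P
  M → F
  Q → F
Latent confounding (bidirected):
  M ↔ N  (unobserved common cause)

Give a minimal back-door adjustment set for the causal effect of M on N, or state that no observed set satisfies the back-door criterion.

desc(M)\{M}={F,N,P}; candidates ⊆ {Q}.
M↔N: latent back-door arc(s) into M.
size 0: {}; under {} M still reaches {N} ∋ N.
size 1: {Q}; under {Q} M still reaches {N} ∋ N.
M↔N cannot be blocked by any observed set — no back-door set.

M→N: no observed back-door set.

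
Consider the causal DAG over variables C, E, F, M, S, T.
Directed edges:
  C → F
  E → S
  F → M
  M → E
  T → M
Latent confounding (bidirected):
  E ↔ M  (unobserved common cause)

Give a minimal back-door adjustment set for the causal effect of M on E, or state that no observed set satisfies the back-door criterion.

desc(M)\{M}={E,S}; candidates ⊆ {C,F,T}.
M↔E: latent back-door arc(s) into M.
size 0: {}; under {} M still reaches {C,E,F,S,T} ∋ E.
size 1: {C}, {F}, {T}; under {C} M still reaches {E,F,S,T} ∋ E.
size 2: {C,F}, {C,T}, {F,T}; under {C,F} M still reaches {E,S,T} ∋ E.
M↔E cannot be blocked by any observed set — no back-door set.

M→E: no observed back-door set.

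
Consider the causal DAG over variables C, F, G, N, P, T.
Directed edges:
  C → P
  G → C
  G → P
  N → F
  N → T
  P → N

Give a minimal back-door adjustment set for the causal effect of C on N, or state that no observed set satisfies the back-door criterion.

C→N: minimal back-door set {G}.

desc(C)\{C}={F,N,P,T}; candidates ⊆ {G}.
size 0: {}; under {} C still reaches {F,G,N,P,T} ∋ N.
{G}: C⊥N given {G} in G with C→· removed — back-door holds.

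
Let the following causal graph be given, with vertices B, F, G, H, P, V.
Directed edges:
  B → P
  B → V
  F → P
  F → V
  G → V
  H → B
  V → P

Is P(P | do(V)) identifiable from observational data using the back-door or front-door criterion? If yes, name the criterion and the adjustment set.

P(P|do(V)): backdoor, adjust for {B, F}.

desc(V)\{V}={P}; candidates ⊆ {B,F,G,H}.
size 0: {}; under {} V still reaches {B,F,G,H,P} ∋ P.
size 1: {B}, {F}, {G} …(+1); under {B} V still reaches {F,G,P} ∋ P.
{B,F}: V⊥P given {B,F} in G with V→· removed — back-door holds.
P(P|do(V)) = Σ_{B,F} P(P|V,B,F)·P(B,F).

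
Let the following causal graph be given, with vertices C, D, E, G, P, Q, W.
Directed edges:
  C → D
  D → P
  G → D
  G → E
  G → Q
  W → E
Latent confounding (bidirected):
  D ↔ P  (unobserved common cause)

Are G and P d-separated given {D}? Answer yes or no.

Bayes-Ball from G | {D} reaches {C,E,P,Q}.
P ∈ reach(G|{D}) ⇒ G ⊥̸ P | {D}.

No — G and P are d-connected given {D}.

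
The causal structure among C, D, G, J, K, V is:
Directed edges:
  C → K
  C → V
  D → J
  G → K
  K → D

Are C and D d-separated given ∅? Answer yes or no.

Bayes-Ball from C | ∅ reaches {D,J,K,V}.
D ∈ reach(C|∅) ⇒ C ⊥̸ D | ∅.

No — C and D are d-connected given ∅.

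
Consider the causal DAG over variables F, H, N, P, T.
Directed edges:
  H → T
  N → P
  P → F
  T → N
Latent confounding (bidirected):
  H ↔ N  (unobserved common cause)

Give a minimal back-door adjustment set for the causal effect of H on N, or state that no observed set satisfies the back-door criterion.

desc(H)\{H}={F,N,P,T}; candidates ⊆ {—}.
H↔N: latent back-door arc(s) into H.
size 0: {}; under {} H still reaches {F,N,P} ∋ N.
H↔N cannot be blocked by any observed set — no back-door set.

H→N: no observed back-door set.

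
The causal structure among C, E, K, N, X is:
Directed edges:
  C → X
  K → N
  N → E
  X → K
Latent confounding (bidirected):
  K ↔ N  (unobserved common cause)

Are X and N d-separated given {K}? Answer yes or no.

No — X and N are d-connected given {K}.

Bayes-Ball from X | {K} reaches {C,E,N}.
N ∈ reach(X|{K}) ⇒ X ⊥̸ N | {K}.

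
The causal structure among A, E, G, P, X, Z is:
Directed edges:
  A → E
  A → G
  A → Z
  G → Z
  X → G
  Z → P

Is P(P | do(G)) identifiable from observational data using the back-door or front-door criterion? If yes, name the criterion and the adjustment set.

desc(G)\{G}={P,Z}; candidates ⊆ {A,E,X}.
size 0: {}; under {} G still reaches {A,E,P,X,Z} ∋ P.
{A}: G⊥P given {A} in G with G→· removed — back-door holds.
P(P|do(G)) = Σ_{A} P(P|G,A)·P(A).

P(P|do(G)): backdoor, adjust for {A}.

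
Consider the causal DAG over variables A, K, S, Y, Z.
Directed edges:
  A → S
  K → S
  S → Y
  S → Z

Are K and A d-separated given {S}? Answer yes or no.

Bayes-Ball from K | {S} reaches {A}.
A ∈ reach(K|{S}) ⇒ K ⊥̸ A | {S}.

No — K and A are d-connected given {S}.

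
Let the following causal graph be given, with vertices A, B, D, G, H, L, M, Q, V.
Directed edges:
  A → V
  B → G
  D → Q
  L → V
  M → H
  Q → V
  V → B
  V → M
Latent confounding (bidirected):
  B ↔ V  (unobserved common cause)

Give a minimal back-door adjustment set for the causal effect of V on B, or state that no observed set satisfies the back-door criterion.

V→B: no observed back-door set.

desc(V)\{V}={B,G,H,M}; candidates ⊆ {A,D,L,Q}.
V↔B: latent back-door arc(s) into V.
size 0: {}; under {} V still reaches {A,B,D,G,L,Q} ∋ B.
size 1: {A}, {D}, {L} …(+1); under {A} V still reaches {B,D,G,L,Q} ∋ B.
size 2: {A,D}, {A,L}, {A,Q} …(+3); under {A,D} V still reaches {B,G,L,Q} ∋ B.
V↔B cannot be blocked by any observed set — no back-door set.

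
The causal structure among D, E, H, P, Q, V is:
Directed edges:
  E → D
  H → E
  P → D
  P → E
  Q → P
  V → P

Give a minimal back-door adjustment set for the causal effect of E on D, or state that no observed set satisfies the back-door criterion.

E→D: minimal back-door set {P}.

desc(E)\{E}={D}; candidates ⊆ {H,P,Q,V}.
size 0: {}; under {} E still reaches {D,H,P,Q,V} ∋ D.
{P}: E⊥D given {P} in G with E→· removed — back-door holds.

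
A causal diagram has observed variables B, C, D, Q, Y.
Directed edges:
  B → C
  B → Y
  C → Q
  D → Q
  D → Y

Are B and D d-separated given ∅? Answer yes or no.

Bayes-Ball from B | ∅ reaches {C,Q,Y}.
D ∉ reach(B|∅) ⇒ B ⊥ D | ∅.

Yes — B ⊥ D | ∅.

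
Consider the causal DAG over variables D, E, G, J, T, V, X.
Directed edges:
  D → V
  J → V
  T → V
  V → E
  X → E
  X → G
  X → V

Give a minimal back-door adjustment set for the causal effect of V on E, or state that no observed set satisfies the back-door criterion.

desc(V)\{V}={E}; candidates ⊆ {D,G,J,T,X}.
size 0: {}; under {} V still reaches {D,E,G,J,T,X} ∋ E.
{X}: V⊥E given {X} in G with V→· removed — back-door holds.

V→E: minimal back-door set {X}.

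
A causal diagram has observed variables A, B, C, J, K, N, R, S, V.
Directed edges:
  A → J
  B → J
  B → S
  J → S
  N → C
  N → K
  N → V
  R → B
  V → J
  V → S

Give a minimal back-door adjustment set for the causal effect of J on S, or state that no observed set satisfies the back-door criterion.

J→S: minimal back-door set {B, V}.

desc(J)\{J}={S}; candidates ⊆ {A,B,C,K,N,R,V}.
size 0: {}; under {} J still reaches {A,B,C,K,N,R,S,V} ∋ S.
size 1: {A}, {B}, {C} …(+4); under {A} J still reaches {B,C,K,N,R,S,V} ∋ S.
{B,V}: J⊥S given {B,V} in G with J→· removed — back-door holds.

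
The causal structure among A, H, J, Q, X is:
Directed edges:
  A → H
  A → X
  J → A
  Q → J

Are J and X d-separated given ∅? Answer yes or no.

Bayes-Ball from J | ∅ reaches {A,H,Q,X}.
X ∈ reach(J|∅) ⇒ J ⊥̸ X | ∅.

No — J and X are d-connected given ∅.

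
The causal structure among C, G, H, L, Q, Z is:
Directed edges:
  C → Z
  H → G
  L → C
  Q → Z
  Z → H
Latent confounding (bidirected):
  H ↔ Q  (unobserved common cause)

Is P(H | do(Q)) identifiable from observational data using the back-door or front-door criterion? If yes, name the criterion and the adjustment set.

P(H|do(Q)): frontdoor, adjust for {Z}.

desc(Q)\{Q}={G,H,Z}; candidates ⊆ {C,L}.
Q↔H: latent back-door arc(s) into Q.
size 0: {}; under {} Q still reaches {G,H} ∋ H.
size 1: {C}, {L}; under {C} Q still reaches {G,H} ∋ H.
size 2: {C,L}; under {C,L} Q still reaches {G,H} ∋ H.
Q↔H cannot be blocked by any observed set — no back-door set.
{Z}: (i) intercepts every directed Q→H path; (ii) no back-door Q→{Z}; (iii) {Q} blocks every back-door {Z}→H. Front-door holds.
P(H|do(Q)) = Σ_{Z} P(Z|Q) Σ_{Q'} P(H|Z,Q')P(Q').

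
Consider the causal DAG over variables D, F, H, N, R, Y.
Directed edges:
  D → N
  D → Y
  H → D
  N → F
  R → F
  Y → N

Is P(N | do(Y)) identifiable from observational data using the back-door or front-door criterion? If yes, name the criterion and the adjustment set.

desc(Y)\{Y}={F,N}; candidates ⊆ {D,H,R}.
size 0: {}; under {} Y still reaches {D,F,H,N} ∋ N.
{D}: Y⊥N given {D} in G with Y→· removed — back-door holds.
P(N|do(Y)) = Σ_{D} P(N|Y,D)·P(D).

P(N|do(Y)): backdoor, adjust for {D}.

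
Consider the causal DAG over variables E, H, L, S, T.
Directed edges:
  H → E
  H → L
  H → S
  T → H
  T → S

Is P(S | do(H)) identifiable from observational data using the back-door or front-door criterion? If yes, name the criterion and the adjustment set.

P(S|do(H)): backdoor, adjust for {T}.

desc(H)\{H}={E,L,S}; candidates ⊆ {T}.
size 0: {}; under {} H still reaches {S,T} ∋ S.
{T}: H⊥S given {T} in G with H→· removed — back-door holds.
P(S|do(H)) = Σ_{T} P(S|H,T)·P(T).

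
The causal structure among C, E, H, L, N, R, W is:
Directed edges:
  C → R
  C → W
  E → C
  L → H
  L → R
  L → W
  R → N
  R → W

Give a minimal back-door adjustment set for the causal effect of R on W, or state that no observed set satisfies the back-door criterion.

R→W: minimal back-door set {C, L}.

desc(R)\{R}={N,W}; candidates ⊆ {C,E,H,L}.
size 0: {}; under {} R still reaches {C,E,H,L,W} ∋ W.
size 1: {C}, {E}, {H} …(+1); under {C} R still reaches {H,L,W} ∋ W.
{C,L}: R⊥W given {C,L} in G with R→· removed — back-door holds.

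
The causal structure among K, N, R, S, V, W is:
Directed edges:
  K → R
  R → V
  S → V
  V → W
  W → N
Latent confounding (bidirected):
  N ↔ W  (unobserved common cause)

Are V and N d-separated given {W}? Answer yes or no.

No — V and N are d-connected given {W}.

Bayes-Ball from V | {W} reaches {K,N,R,S}.
N ∈ reach(V|{W}) ⇒ V ⊥̸ N | {W}.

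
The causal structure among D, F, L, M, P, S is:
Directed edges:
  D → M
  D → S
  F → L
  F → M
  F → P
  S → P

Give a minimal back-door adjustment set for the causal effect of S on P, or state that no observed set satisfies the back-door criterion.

desc(S)\{S}={P}; candidates ⊆ {D,F,L,M}.
∅: S⊥P given ∅ in G with S→· removed — back-door holds.

S→P: minimal back-door set ∅.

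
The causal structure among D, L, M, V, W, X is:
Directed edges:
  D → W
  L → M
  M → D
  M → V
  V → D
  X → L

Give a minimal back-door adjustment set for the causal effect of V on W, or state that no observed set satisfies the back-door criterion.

V→W: minimal back-door set {M}.

desc(V)\{V}={D,W}; candidates ⊆ {L,M,X}.
size 0: {}; under {} V still reaches {D,L,M,W,X} ∋ W.
{M}: V⊥W given {M} in G with V→· removed — back-door holds.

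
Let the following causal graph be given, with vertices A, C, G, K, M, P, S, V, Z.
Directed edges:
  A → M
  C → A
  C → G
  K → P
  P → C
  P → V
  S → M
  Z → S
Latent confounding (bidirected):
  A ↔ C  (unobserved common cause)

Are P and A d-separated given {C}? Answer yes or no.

Bayes-Ball from P | {C} reaches {A,K,M,V}.
A ∈ reach(P|{C}) ⇒ P ⊥̸ A | {C}.

No — P and A are d-connected given {C}.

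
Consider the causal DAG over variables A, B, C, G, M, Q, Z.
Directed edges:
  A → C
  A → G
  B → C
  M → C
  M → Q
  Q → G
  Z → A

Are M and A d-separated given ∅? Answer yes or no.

Yes — M ⊥ A | ∅.

Bayes-Ball from M | ∅ reaches {C,G,Q}.
A ∉ reach(M|∅) ⇒ M ⊥ A | ∅.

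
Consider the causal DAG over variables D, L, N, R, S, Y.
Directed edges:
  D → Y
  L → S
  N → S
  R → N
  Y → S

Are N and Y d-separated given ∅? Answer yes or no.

Bayes-Ball from N | ∅ reaches {R,S}.
Y ∉ reach(N|∅) ⇒ N ⊥ Y | ∅.

Yes — N ⊥ Y | ∅.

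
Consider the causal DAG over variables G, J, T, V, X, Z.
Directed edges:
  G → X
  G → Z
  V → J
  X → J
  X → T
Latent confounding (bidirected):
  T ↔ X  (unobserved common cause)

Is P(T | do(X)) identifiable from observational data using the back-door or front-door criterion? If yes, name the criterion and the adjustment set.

desc(X)\{X}={J,T}; candidates ⊆ {G,V,Z}.
X↔T: latent back-door arc(s) into X.
size 0: {}; under {} X still reaches {G,T,Z} ∋ T.
size 1: {G}, {V}, {Z}; under {G} X still reaches {T} ∋ T.
size 2: {G,V}, {G,Z}, {V,Z}; under {G,V} X still reaches {T} ∋ T.
X↔T cannot be blocked by any observed set — no back-door set.
No mediator lies on a directed X→…→T path.
Neither criterion identifies P(T|do(X)) in this graph.

P(T|do(X)): not identifiable (no BD/FD set).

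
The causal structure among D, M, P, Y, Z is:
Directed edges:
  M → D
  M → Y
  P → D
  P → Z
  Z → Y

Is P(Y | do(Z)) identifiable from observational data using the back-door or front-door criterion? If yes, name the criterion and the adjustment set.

desc(Z)\{Z}={Y}; candidates ⊆ {D,M,P}.
∅: Z⊥Y given ∅ in G with Z→· removed — back-door holds.
P(Y|do(Z)) = P(Y|Z) — no adjustment needed.

P(Y|do(Z)): backdoor, adjust for ∅.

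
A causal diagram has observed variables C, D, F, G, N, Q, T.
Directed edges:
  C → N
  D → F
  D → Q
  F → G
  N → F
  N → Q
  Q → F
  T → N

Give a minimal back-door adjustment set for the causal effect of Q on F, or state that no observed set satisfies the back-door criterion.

desc(Q)\{Q}={F,G}; candidates ⊆ {C,D,N,T}.
size 0: {}; under {} Q still reaches {C,D,F,G,N,T} ∋ F.
size 1: {C}, {D}, {N} …(+1); under {C} Q still reaches {D,F,G,N,T} ∋ F.
{D,N}: Q⊥F given {D,N} in G with Q→· removed — back-door holds.

Q→F: minimal back-door set {D, N}.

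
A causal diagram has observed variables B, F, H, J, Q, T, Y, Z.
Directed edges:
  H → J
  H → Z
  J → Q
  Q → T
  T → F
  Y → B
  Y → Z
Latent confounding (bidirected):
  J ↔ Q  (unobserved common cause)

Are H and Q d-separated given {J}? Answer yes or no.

Bayes-Ball from H | {J} reaches {F,Q,T,Z}.
Q ∈ reach(H|{J}) ⇒ H ⊥̸ Q | {J}.

No — H and Q are d-connected given {J}.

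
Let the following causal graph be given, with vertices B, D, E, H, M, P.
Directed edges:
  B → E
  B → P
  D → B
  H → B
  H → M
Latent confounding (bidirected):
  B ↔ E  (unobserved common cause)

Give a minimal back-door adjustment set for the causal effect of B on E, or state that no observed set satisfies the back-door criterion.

desc(B)\{B}={E,P}; candidates ⊆ {D,H,M}.
B↔E: latent back-door arc(s) into B.
size 0: {}; under {} B still reaches {D,E,H,M} ∋ E.
size 1: {D}, {H}, {M}; under {D} B still reaches {E,H,M} ∋ E.
size 2: {D,H}, {D,M}, {H,M}; under {D,H} B still reaches {E} ∋ E.
B↔E cannot be blocked by any observed set — no back-door set.

B→E: no observed back-door set.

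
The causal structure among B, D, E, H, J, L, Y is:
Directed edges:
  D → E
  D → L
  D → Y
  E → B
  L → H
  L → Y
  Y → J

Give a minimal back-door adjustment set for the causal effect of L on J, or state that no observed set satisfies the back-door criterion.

L→J: minimal back-door set {D}.

desc(L)\{L}={H,J,Y}; candidates ⊆ {B,D,E}.
size 0: {}; under {} L still reaches {B,D,E,J,Y} ∋ J.
{D}: L⊥J given {D} in G with L→· removed — back-door holds.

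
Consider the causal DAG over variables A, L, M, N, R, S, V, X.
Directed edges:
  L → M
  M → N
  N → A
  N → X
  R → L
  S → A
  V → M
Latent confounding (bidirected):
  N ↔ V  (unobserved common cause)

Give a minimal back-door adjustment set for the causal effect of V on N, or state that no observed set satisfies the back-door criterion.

desc(V)\{V}={A,M,N,X}; candidates ⊆ {L,R,S}.
V↔N: latent back-door arc(s) into V.
size 0: {}; under {} V still reaches {A,N,X} ∋ N.
size 1: {L}, {R}, {S}; under {L} V still reaches {A,N,X} ∋ N.
size 2: {L,R}, {L,S}, {R,S}; under {L,R} V still reaches {A,N,X} ∋ N.
V↔N cannot be blocked by any observed set — no back-door set.

V→N: no observed back-door set.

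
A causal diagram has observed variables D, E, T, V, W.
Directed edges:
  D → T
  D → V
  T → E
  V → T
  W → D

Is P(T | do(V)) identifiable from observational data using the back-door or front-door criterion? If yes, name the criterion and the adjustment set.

desc(V)\{V}={E,T}; candidates ⊆ {D,W}.
size 0: {}; under {} V still reaches {D,E,T,W} ∋ T.
{D}: V⊥T given {D} in G with V→· removed — back-door holds.
P(T|do(V)) = Σ_{D} P(T|V,D)·P(D).

P(T|do(V)): backdoor, adjust for {D}.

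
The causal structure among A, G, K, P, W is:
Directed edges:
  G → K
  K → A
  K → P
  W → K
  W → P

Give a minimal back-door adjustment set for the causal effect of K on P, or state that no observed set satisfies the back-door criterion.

desc(K)\{K}={A,P}; candidates ⊆ {G,W}.
size 0: {}; under {} K still reaches {G,P,W} ∋ P.
{W}: K⊥P given {W} in G with K→· removed — back-door holds.

K→P: minimal back-door set {W}.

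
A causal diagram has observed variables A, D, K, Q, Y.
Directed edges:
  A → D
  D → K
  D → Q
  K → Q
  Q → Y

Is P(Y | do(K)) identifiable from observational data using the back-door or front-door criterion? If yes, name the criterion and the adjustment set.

desc(K)\{K}={Q,Y}; candidates ⊆ {A,D}.
size 0: {}; under {} K still reaches {A,D,Q,Y} ∋ Y.
{D}: K⊥Y given {D} in G with K→· removed — back-door holds.
P(Y|do(K)) = Σ_{D} P(Y|K,D)·P(D).

P(Y|do(K)): backdoor, adjust for {D}.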